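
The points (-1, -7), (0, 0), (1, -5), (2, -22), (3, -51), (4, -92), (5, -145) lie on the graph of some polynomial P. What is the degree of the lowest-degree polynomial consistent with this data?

Forward differences of the values at t = -1, 0, 1, 2, 3, 4, 5:
  P  : -7  0  -5  -22  -51  -92  -145
  Δ  : 7  -5  -17  -29  -41  -53
  Δ^2: -12  -12  -12  -12  -12
  Δ^3: 0  0  0  0
  Δ^4: 0  0  0
  Δ^5: 0  0
  Δ^6: 0
The second differences are constant (-12) and nonzero, while all higher differences vanish, so the minimal degree is 2.

2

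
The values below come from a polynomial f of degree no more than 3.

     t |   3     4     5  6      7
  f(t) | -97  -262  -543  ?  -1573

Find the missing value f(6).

-970

The 4 known points determine the degree-3 polynomial uniquely.
Write f(t) = at^3 + bt^2 + ct + d. Substituting each data point gives a linear system:
  27a + 9b + 3c + d = -97
  64a + 16b + 4c + d = -262
  125a + 25b + 5c + d = -543
  343a + 49b + 7c + d = -1573
Solving the system yields a = -5, b = 2, c = 6, d = 2.
So f(t) = -5t^3 + 2t^2 + 6t + 2.
Then f(6) = -970.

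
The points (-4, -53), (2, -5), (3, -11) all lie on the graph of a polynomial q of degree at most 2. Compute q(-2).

Write q(s) = as^2 + bs + c. Substituting each data point gives a linear system:
  16a - 4b + c = -53
  4a + 2b + c = -5
  9a + 3b + c = -11
Solving the system yields a = -2, b = 4, c = -5.
So q(s) = -2s^2 + 4s - 5.
Then q(-2) = -21.

-21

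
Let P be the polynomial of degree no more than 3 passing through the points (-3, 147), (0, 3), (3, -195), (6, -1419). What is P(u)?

Write P(u) = au^3 + bu^2 + cu + d. Substituting each data point gives a linear system:
  -27a + 9b - 3c + d = 147
  d = 3
  27a + 9b + 3c + d = -195
  216a + 36b + 6c + d = -1419
Solving the system yields a = -6, b = -3, c = -3, d = 3.
So P(u) = -6u^3 - 3u^2 - 3u + 3.
Check: P(0) = 3. ✓

P(u) = -6u^3 - 3u^2 - 3u + 3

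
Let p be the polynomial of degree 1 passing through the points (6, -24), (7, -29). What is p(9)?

-39

Using the Lagrange interpolation formula with nodes 6, 7:
  L_0(t) = (t - 7) / -1
  L_1(t) = (t - 6) / 1
Then p(t) = -24·L_0(t) - 29·L_1(t).
Expanding and collecting terms gives p(t) = -5t + 6.
Evaluating at t = 9: p(9) = -39.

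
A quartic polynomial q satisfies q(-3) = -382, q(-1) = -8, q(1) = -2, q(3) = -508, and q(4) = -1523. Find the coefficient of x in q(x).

Write q(x) = ax^4 + bx^3 + cx^2 + dx + e. Substituting each data point gives a linear system:
  81a - 27b + 9c - 3d + e = -382
  a - b + c - d + e = -8
  a + b + c + d + e = -2
  81a + 27b + 9c + 3d + e = -508
  256a + 64b + 16c + 4d + e = -1523
Solving the system yields a = -5, b = -3, c = -5, d = 6, e = 5.
So q(x) = -5x^4 - 3x^3 - 5x^2 + 6x + 5.
The coefficient of x is 6.

6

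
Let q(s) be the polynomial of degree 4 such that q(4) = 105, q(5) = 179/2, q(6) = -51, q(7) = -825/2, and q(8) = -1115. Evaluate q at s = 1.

3/2

Write q(s) = as^4 + bs^3 + cs^2 + ds + e. Substituting each data point gives a linear system:
  256a + 64b + 16c + 4d + e = 105
  625a + 125b + 25c + 5d + e = 179/2
  1296a + 216b + 36c + 6d + e = -51
  2401a + 343b + 49c + 7d + e = -825/2
  4096a + 512b + 64c + 8d + e = -1115
Solving the system yields a = -1, b = 6, c = -3/2, d = 1, e = -3.
So q(s) = -s⁴ + 6s³ - (3/2)s² + s - 3.
Then q(1) = 3/2.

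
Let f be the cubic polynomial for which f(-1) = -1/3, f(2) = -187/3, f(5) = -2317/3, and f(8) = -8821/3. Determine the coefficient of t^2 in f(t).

Write f(t) = at^3 + bt^2 + ct + d. Substituting each data point gives a linear system:
  -a + b - c + d = -1/3
  8a + 4b + 2c + d = -187/3
  125a + 25b + 5c + d = -2317/3
  512a + 64b + 8c + d = -8821/3
Solving the system yields a = -5, b = -6, c = 1/3, d = 1.
So f(t) = -5t³ - 6t² + (1/3)t + 1.
The coefficient of t^2 is -6.

-6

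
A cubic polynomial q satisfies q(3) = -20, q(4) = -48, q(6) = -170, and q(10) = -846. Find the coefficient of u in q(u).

Write q(u) = au^3 + bu^2 + cu + d. Substituting each data point gives a linear system:
  27a + 9b + 3c + d = -20
  64a + 16b + 4c + d = -48
  216a + 36b + 6c + d = -170
  1000a + 100b + 10c + d = -846
Solving the system yields a = -1, b = 2, c = -5, d = 4.
So q(u) = -u^3 + 2u^2 - 5u + 4.
The coefficient of u is -5.

-5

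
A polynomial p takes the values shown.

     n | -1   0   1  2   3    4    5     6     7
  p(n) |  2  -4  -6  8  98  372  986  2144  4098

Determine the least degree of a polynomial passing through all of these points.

4

Forward differences of the values at n = -1, 0, 1, 2, 3, 4, 5, 6, 7:
  p  : 2  -4  -6  8  98  372  986  2144  4098
  Δ  : -6  -2  14  90  274  614  1158  1954
  Δ^2: 4  16  76  184  340  544  796
  Δ^3: 12  60  108  156  204  252
  Δ^4: 48  48  48  48  48
  Δ^5: 0  0  0  0
  Δ^6: 0  0  0
  Δ^7: 0  0
  Δ^8: 0
The fourth differences are constant (48) and nonzero, while all higher differences vanish, so the minimal degree is 4.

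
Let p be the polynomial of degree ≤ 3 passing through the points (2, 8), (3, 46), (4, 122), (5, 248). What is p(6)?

436

Write p(t) = at^3 + bt^2 + ct + d. Substituting each data point gives a linear system:
  8a + 4b + 2c + d = 8
  27a + 9b + 3c + d = 46
  64a + 16b + 4c + d = 122
  125a + 25b + 5c + d = 248
Solving the system yields a = 2, b = 1, c = -5, d = -2.
So p(t) = 2t^3 + t^2 - 5t - 2.
Then p(6) = 436.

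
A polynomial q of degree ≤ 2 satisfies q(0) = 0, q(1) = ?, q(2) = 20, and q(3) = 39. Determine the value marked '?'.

7

The 3 known points determine the degree-2 polynomial uniquely.
Write q(n) = an^2 + bn + c. Substituting each data point gives a linear system:
  c = 0
  4a + 2b + c = 20
  9a + 3b + c = 39
Solving the system yields a = 3, b = 4, c = 0.
So q(n) = 3n^2 + 4n.
Then q(1) = 7.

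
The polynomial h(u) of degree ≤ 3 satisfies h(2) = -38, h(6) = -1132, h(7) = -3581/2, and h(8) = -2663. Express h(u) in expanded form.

Write h(u) = au^3 + bu^2 + cu + d. Substituting each data point gives a linear system:
  8a + 4b + 2c + d = -38
  216a + 36b + 6c + d = -1132
  343a + 49b + 7c + d = -3581/2
  512a + 64b + 8c + d = -2663
Solving the system yields a = -5, b = -2, c = 5/2, d = 5.
So h(u) = -5u^3 - 2u^2 + (5/2)u + 5.
Check: h(8) = -2663. ✓

h(u) = -5u^3 - 2u^2 + (5/2)u + 5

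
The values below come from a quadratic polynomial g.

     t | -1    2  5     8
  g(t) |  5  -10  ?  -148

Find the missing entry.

-61

On equispaced nodes a degree-2 polynomial has vanishing third forward difference, so
  - g(-1) + 3·g(2) - 3·g(5) + g(8) = 0.
Substituting the known values and solving for g(5):
  -3·g(5) = 183
  g(5) = -61.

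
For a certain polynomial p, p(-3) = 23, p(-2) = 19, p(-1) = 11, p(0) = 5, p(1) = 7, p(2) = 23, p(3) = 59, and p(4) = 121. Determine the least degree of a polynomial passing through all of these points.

Forward differences of the values at u = -3, -2, -1, 0, 1, 2, 3, 4:
  p  : 23  19  11  5  7  23  59  121
  Δ  : -4  -8  -6  2  16  36  62
  Δ^2: -4  2  8  14  20  26
  Δ^3: 6  6  6  6  6
  Δ^4: 0  0  0  0
  Δ^5: 0  0  0
  Δ^6: 0  0
  Δ^7: 0
The third differences are constant (6) and nonzero, while all higher differences vanish, so the minimal degree is 3.

3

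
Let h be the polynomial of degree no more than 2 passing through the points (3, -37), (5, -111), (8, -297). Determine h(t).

Using the Lagrange interpolation formula with nodes 3, 5, 8:
  L_0(t) = (t - 5)(t - 8) / 10
  L_1(t) = (t - 3)(t - 8) / -6
  L_2(t) = (t - 3)(t - 5) / 15
Then h(t) = -37·L_0(t) - 111·L_1(t) - 297·L_2(t).
Expanding and collecting terms gives h(t) = -5t^2 + 3t - 1.
Check: h(8) = -297. ✓

h(t) = -5t^2 + 3t - 1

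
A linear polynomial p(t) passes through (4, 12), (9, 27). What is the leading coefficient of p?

Write p(t) = at + b. Substituting each data point gives a linear system:
  4a + b = 12
  9a + b = 27
Solving the system yields a = 3, b = 0.
So p(t) = 3t.
The leading coefficient is 3.

3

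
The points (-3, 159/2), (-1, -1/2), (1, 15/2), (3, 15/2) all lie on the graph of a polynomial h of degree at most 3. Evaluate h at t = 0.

Using the Lagrange interpolation formula with nodes -3, -1, 1, 3:
  L_0(t) = (t + 1)(t - 1)(t - 3) / -48
  L_1(t) = (t + 3)(t - 1)(t - 3) / 16
  L_2(t) = (t + 3)(t + 1)(t - 3) / -16
  L_3(t) = (t + 3)(t + 1)(t - 1) / 48
Then h(t) = 159/2·L_0(t) - 1/2·L_1(t) + 15/2·L_2(t) + 15/2·L_3(t).
Expanding and collecting terms gives h(t) = -2t³ + 5t² + 6t - 3/2.
Evaluating at t = 0: h(0) = -3/2.

-3/2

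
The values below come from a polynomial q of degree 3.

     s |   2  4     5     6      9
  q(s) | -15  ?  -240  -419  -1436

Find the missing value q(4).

-121

The 4 known points determine the degree-3 polynomial uniquely.
Write q(s) = as^3 + bs^2 + cs + d. Substituting each data point gives a linear system:
  8a + 4b + 2c + d = -15
  125a + 25b + 5c + d = -240
  216a + 36b + 6c + d = -419
  729a + 81b + 9c + d = -1436
Solving the system yields a = -2, b = 0, c = 3, d = -5.
So q(s) = -2s³ + 3s - 5.
Then q(4) = -121.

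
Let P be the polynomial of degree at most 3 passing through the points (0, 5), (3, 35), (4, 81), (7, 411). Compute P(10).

1155

Write P(x) = ax^3 + bx^2 + cx + d. Substituting each data point gives a linear system:
  d = 5
  27a + 9b + 3c + d = 35
  64a + 16b + 4c + d = 81
  343a + 49b + 7c + d = 411
Solving the system yields a = 1, b = 2, c = -5, d = 5.
So P(x) = x^3 + 2x^2 - 5x + 5.
Then P(10) = 1155.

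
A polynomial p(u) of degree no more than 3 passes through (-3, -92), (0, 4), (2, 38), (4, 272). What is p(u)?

p(u) = 4u^3 + u^2 - u + 4

Write p(u) = au^3 + bu^2 + cu + d. Substituting each data point gives a linear system:
  -27a + 9b - 3c + d = -92
  d = 4
  8a + 4b + 2c + d = 38
  64a + 16b + 4c + d = 272
Solving the system yields a = 4, b = 1, c = -1, d = 4.
So p(u) = 4u³ + u² - u + 4.
Check: p(-3) = -92. ✓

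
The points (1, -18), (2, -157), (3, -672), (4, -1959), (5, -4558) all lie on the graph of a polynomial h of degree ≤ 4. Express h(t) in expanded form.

Write h(t) = at^4 + bt^3 + ct^2 + dt + e. Substituting each data point gives a linear system:
  a + b + c + d + e = -18
  16a + 8b + 4c + 2d + e = -157
  81a + 27b + 9c + 3d + e = -672
  256a + 64b + 16c + 4d + e = -1959
  625a + 125b + 25c + 5d + e = -4558
Solving the system yields a = -6, b = -6, c = -2, d = -1, e = -3.
So h(t) = -6t⁴ - 6t³ - 2t² - t - 3.
Check: h(5) = -4558. ✓

h(t) = -6t^4 - 6t^3 - 2t^2 - t - 3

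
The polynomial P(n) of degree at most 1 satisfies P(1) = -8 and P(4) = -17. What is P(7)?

Using the Lagrange interpolation formula with nodes 1, 4:
  L_0(n) = (n - 4) / -3
  L_1(n) = (n - 1) / 3
Then P(n) = -8·L_0(n) - 17·L_1(n).
Expanding and collecting terms gives P(n) = -3n - 5.
Evaluating at n = 7: P(7) = -26.

-26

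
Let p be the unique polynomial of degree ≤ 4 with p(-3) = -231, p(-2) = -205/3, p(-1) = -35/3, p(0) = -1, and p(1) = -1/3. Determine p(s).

Write p(s) = as^4 + bs^3 + cs^2 + ds + e. Substituting each data point gives a linear system:
  81a - 27b + 9c - 3d + e = -231
  16a - 8b + 4c - 2d + e = -205/3
  a - b + c - d + e = -35/3
  e = -1
  a + b + c + d + e = -1/3
Solving the system yields a = -1, b = 4, c = -4, d = 5/3, e = -1.
So p(s) = -s^4 + 4s^3 - 4s^2 + (5/3)s - 1.
Check: p(-3) = -231. ✓

p(s) = -s^4 + 4s^3 - 4s^2 + (5/3)s - 1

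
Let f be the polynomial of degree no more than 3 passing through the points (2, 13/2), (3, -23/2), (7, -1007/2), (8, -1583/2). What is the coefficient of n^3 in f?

Write f(n) = an^3 + bn^2 + cn + d. Substituting each data point gives a linear system:
  8a + 4b + 2c + d = 13/2
  27a + 9b + 3c + d = -23/2
  343a + 49b + 7c + d = -1007/2
  512a + 64b + 8c + d = -1583/2
Solving the system yields a = -2, b = 3, c = 5, d = 1/2.
So f(n) = -2n^3 + 3n^2 + 5n + 1/2.
The leading coefficient is -2.

-2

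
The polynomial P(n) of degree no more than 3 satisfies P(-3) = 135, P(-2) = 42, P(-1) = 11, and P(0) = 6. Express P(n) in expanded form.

Write P(n) = an^3 + bn^2 + cn + d. Substituting each data point gives a linear system:
  -27a + 9b - 3c + d = 135
  -8a + 4b - 2c + d = 42
  -a + b - c + d = 11
  d = 6
Solving the system yields a = -6, b = -5, c = -4, d = 6.
So P(n) = -6n^3 - 5n^2 - 4n + 6.
Check: P(-1) = 11. ✓

P(n) = -6n^3 - 5n^2 - 4n + 6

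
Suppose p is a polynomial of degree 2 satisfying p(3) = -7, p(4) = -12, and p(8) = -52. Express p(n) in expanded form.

Using the Lagrange interpolation formula with nodes 3, 4, 8:
  L_0(n) = (n - 4)(n - 8) / 5
  L_1(n) = (n - 3)(n - 8) / -4
  L_2(n) = (n - 3)(n - 4) / 20
Then p(n) = -7·L_0(n) - 12·L_1(n) - 52·L_2(n).
Expanding and collecting terms gives p(n) = -n^2 + 2n - 4.
Check: p(8) = -52. ✓

p(n) = -n^2 + 2n - 4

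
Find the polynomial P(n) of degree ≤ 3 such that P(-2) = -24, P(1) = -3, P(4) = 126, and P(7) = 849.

Write P(n) = an^3 + bn^2 + cn + d. Substituting each data point gives a linear system:
  -8a + 4b - 2c + d = -24
  a + b + c + d = -3
  64a + 16b + 4c + d = 126
  343a + 49b + 7c + d = 849
Solving the system yields a = 3, b = -3, c = -5, d = 2.
So P(n) = 3n^3 - 3n^2 - 5n + 2.
Check: P(7) = 849. ✓

P(n) = 3n^3 - 3n^2 - 5n + 2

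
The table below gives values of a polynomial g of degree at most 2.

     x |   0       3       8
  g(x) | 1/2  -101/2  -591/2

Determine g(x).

Write g(x) = ax^2 + bx + c. Substituting each data point gives a linear system:
  c = 1/2
  9a + 3b + c = -101/2
  64a + 8b + c = -591/2
Solving the system yields a = -4, b = -5, c = 1/2.
So g(x) = -4x^2 - 5x + 1/2.
Check: g(8) = -591/2. ✓

g(x) = -4x^2 - 5x + 1/2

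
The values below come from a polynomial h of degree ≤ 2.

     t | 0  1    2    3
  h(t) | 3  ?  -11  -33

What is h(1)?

On equispaced nodes a degree-2 polynomial has vanishing third forward difference, so
  - h(0) + 3·h(1) - 3·h(2) + h(3) = 0.
Substituting the known values and solving for h(1):
  3·h(1) = 3
  h(1) = 1.

1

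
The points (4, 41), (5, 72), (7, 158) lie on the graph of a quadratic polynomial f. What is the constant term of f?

Write f(u) = au^2 + bu + c. Substituting each data point gives a linear system:
  16a + 4b + c = 41
  25a + 5b + c = 72
  49a + 7b + c = 158
Solving the system yields a = 4, b = -5, c = -3.
So f(u) = 4u^2 - 5u - 3.
The constant term is -3.

-3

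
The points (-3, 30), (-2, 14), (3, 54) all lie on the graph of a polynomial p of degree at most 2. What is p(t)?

p(t) = 4t^2 + 4t + 6

Using the Lagrange interpolation formula with nodes -3, -2, 3:
  L_0(t) = (t + 2)(t - 3) / 6
  L_1(t) = (t + 3)(t - 3) / -5
  L_2(t) = (t + 3)(t + 2) / 30
Then p(t) = 30·L_0(t) + 14·L_1(t) + 54·L_2(t).
Expanding and collecting terms gives p(t) = 4t^2 + 4t + 6.
Check: p(-2) = 14. ✓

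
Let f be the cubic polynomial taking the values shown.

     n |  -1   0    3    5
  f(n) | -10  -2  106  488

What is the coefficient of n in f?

3

Write f(n) = an^3 + bn^2 + cn + d. Substituting each data point gives a linear system:
  -a + b - c + d = -10
  d = -2
  27a + 9b + 3c + d = 106
  125a + 25b + 5c + d = 488
Solving the system yields a = 4, b = -1, c = 3, d = -2.
So f(n) = 4n^3 - n^2 + 3n - 2.
The coefficient of n is 3.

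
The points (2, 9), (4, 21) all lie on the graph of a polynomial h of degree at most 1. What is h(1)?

3

Write h(u) = au + b. Substituting each data point gives a linear system:
  2a + b = 9
  4a + b = 21
Solving the system yields a = 6, b = -3.
So h(u) = 6u - 3.
Then h(1) = 3.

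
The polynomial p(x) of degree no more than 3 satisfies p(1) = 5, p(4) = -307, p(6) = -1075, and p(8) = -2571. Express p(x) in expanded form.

Write p(x) = ax^3 + bx^2 + cx + d. Substituting each data point gives a linear system:
  a + b + c + d = 5
  64a + 16b + 4c + d = -307
  216a + 36b + 6c + d = -1075
  512a + 64b + 8c + d = -2571
Solving the system yields a = -5, b = -1, c = 6, d = 5.
So p(x) = -5x³ - x² + 6x + 5.
Check: p(8) = -2571. ✓

p(x) = -5x^3 - x^2 + 6x + 5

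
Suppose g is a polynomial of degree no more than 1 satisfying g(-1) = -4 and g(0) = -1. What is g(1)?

2

Using the Lagrange interpolation formula with nodes -1, 0:
  L_0(u) = u / -1
  L_1(u) = (u + 1) / 1
Then g(u) = -4·L_0(u) - 1·L_1(u).
Expanding and collecting terms gives g(u) = 3u - 1.
Evaluating at u = 1: g(1) = 2.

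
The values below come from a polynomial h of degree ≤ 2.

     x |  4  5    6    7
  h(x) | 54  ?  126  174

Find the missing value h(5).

On equispaced nodes a degree-2 polynomial has vanishing third forward difference, so
  - h(4) + 3·h(5) - 3·h(6) + h(7) = 0.
Substituting the known values and solving for h(5):
  3·h(5) = 258
  h(5) = 86.

86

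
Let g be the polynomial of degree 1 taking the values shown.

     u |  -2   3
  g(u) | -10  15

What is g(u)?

g(u) = 5u

Write g(u) = au + b. Substituting each data point gives a linear system:
  -2a + b = -10
  3a + b = 15
Solving the system yields a = 5, b = 0.
So g(u) = 5u.
Check: g(-2) = -10. ✓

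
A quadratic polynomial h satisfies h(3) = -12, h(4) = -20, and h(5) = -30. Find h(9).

Using the Lagrange interpolation formula with nodes 3, 4, 5:
  L_0(x) = (x - 4)(x - 5) / 2
  L_1(x) = (x - 3)(x - 5) / -1
  L_2(x) = (x - 3)(x - 4) / 2
Then h(x) = -12·L_0(x) - 20·L_1(x) - 30·L_2(x).
Expanding and collecting terms gives h(x) = -x^2 - x.
Evaluating at x = 9: h(9) = -90.

-90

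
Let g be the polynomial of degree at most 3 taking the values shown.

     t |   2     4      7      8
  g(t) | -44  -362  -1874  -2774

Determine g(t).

g(t) = -5t^3 - 4t^2 + 5t + 2

Using the Lagrange interpolation formula with nodes 2, 4, 7, 8:
  L_0(t) = (t - 4)(t - 7)(t - 8) / -60
  L_1(t) = (t - 2)(t - 7)(t - 8) / 24
  L_2(t) = (t - 2)(t - 4)(t - 8) / -15
  L_3(t) = (t - 2)(t - 4)(t - 7) / 24
Then g(t) = -44·L_0(t) - 362·L_1(t) - 1874·L_2(t) - 2774·L_3(t).
Expanding and collecting terms gives g(t) = -5t^3 - 4t^2 + 5t + 2.
Check: g(8) = -2774. ✓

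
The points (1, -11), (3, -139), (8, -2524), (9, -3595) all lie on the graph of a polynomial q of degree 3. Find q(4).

Using the Lagrange interpolation formula with nodes 1, 3, 8, 9:
  L_0(u) = (u - 3)(u - 8)(u - 9) / -112
  L_1(u) = (u - 1)(u - 8)(u - 9) / 60
  L_2(u) = (u - 1)(u - 3)(u - 9) / -35
  L_3(u) = (u - 1)(u - 3)(u - 8) / 48
Then q(u) = -11·L_0(u) - 139·L_1(u) - 2524·L_2(u) - 3595·L_3(u).
Expanding and collecting terms gives q(u) = -5u^3 + u^2 - 3u - 4.
Evaluating at u = 4: q(4) = -320.

-320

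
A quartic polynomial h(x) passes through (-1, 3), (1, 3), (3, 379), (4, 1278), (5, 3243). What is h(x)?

Write h(x) = ax^4 + bx^3 + cx^2 + dx + e. Substituting each data point gives a linear system:
  a - b + c - d + e = 3
  a + b + c + d + e = 3
  81a + 27b + 9c + 3d + e = 379
  256a + 64b + 16c + 4d + e = 1278
  625a + 125b + 25c + 5d + e = 3243
Solving the system yields a = 6, b = -4, c = -1, d = 4, e = -2.
So h(x) = 6x^4 - 4x^3 - x^2 + 4x - 2.
Check: h(5) = 3243. ✓

h(x) = 6x^4 - 4x^3 - x^2 + 4x - 2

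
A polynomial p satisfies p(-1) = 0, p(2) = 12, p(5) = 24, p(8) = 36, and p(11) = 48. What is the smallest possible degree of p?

Forward differences of the values at t = -1, 2, 5, 8, 11:
  p  : 0  12  24  36  48
  Δ  : 12  12  12  12
  Δ^2: 0  0  0
  Δ^3: 0  0
  Δ^4: 0
The first differences are constant (12) and nonzero, while all higher differences vanish, so the minimal degree is 1.

1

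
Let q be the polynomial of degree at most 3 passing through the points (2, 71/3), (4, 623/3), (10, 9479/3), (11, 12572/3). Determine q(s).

Using the Lagrange interpolation formula with nodes 2, 4, 10, 11:
  L_0(s) = (s - 4)(s - 10)(s - 11) / -144
  L_1(s) = (s - 2)(s - 10)(s - 11) / 84
  L_2(s) = (s - 2)(s - 4)(s - 11) / -48
  L_3(s) = (s - 2)(s - 4)(s - 10) / 63
Then q(s) = 71/3·L_0(s) + 623/3·L_1(s) + 9479/3·L_2(s) + 12572/3·L_3(s).
Expanding and collecting terms gives q(s) = 3s^3 + 2s^2 - 4s - 1/3.
Check: q(11) = 12572/3. ✓

q(s) = 3s^3 + 2s^2 - 4s - 1/3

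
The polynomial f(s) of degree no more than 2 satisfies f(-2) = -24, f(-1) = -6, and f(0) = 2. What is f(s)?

f(s) = -5s^2 + 3s + 2

Write f(s) = as^2 + bs + c. Substituting each data point gives a linear system:
  4a - 2b + c = -24
  a - b + c = -6
  c = 2
Solving the system yields a = -5, b = 3, c = 2.
So f(s) = -5s² + 3s + 2.
Check: f(-2) = -24. ✓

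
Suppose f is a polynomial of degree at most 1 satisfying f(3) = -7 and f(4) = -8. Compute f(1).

-5

Using the Lagrange interpolation formula with nodes 3, 4:
  L_0(x) = (x - 4) / -1
  L_1(x) = (x - 3) / 1
Then f(x) = -7·L_0(x) - 8·L_1(x).
Expanding and collecting terms gives f(x) = -x - 4.
Evaluating at x = 1: f(1) = -5.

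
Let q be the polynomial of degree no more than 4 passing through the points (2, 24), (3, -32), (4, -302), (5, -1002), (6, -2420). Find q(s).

q(s) = -3s^4 + 6s^3 + 4s^2 + 5s - 2

Write q(s) = as^4 + bs^3 + cs^2 + ds + e. Substituting each data point gives a linear system:
  16a + 8b + 4c + 2d + e = 24
  81a + 27b + 9c + 3d + e = -32
  256a + 64b + 16c + 4d + e = -302
  625a + 125b + 25c + 5d + e = -1002
  1296a + 216b + 36c + 6d + e = -2420
Solving the system yields a = -3, b = 6, c = 4, d = 5, e = -2.
So q(s) = -3s^4 + 6s^3 + 4s^2 + 5s - 2.
Check: q(3) = -32. ✓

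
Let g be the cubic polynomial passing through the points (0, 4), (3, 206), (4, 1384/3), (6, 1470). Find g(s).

g(s) = 6s^3 + 5s^2 - (5/3)s + 4

Using the Lagrange interpolation formula with nodes 0, 3, 4, 6:
  L_0(s) = (s - 3)(s - 4)(s - 6) / -72
  L_1(s) = s(s - 4)(s - 6) / 9
  L_2(s) = s(s - 3)(s - 6) / -8
  L_3(s) = s(s - 3)(s - 4) / 36
Then g(s) = 4·L_0(s) + 206·L_1(s) + 1384/3·L_2(s) + 1470·L_3(s).
Expanding and collecting terms gives g(s) = 6s^3 + 5s^2 - (5/3)s + 4.
Check: g(4) = 1384/3. ✓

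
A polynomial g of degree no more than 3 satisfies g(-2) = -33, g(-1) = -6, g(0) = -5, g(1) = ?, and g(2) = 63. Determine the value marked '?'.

6

On equispaced nodes a degree-3 polynomial has vanishing fourth forward difference, so
  g(-2) - 4·g(-1) + 6·g(0) - 4·g(1) + g(2) = 0.
Substituting the known values and solving for g(1):
  -4·g(1) = -24
  g(1) = 6.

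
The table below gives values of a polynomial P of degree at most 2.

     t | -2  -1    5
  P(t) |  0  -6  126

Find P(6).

Write P(t) = at^2 + bt + c. Substituting each data point gives a linear system:
  4a - 2b + c = 0
  a - b + c = -6
  25a + 5b + c = 126
Solving the system yields a = 4, b = 6, c = -4.
So P(t) = 4t^2 + 6t - 4.
Then P(6) = 176.

176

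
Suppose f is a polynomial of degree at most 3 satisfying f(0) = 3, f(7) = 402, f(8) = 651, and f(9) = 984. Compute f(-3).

Using the Lagrange interpolation formula with nodes 0, 7, 8, 9:
  L_0(t) = (t - 7)(t - 8)(t - 9) / -504
  L_1(t) = t(t - 8)(t - 9) / 14
  L_2(t) = t(t - 7)(t - 9) / -8
  L_3(t) = t(t - 7)(t - 8) / 18
Then f(t) = 3·L_0(t) + 402·L_1(t) + 651·L_2(t) + 984·L_3(t).
Expanding and collecting terms gives f(t) = 2t^3 - 6t^2 + t + 3.
Evaluating at t = -3: f(-3) = -108.

-108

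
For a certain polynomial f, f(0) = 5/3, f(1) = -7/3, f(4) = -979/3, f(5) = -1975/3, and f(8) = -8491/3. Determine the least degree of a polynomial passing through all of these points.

Divided differences on the nodes 0, 1, 4, 5, 8:
  order 0: 5/3  -7/3  -979/3  -1975/3  -8491/3
  order 1: -4  -108  -332  -724
  order 2: -26  -56  -98
  order 3: -6  -6
  order 4: 0
The order-3 divided differences are all -6 (nonzero) and every higher order vanishes, so the data lies on a polynomial of degree exactly 3.

3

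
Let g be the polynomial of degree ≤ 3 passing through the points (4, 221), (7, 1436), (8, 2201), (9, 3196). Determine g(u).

Using the Lagrange interpolation formula with nodes 4, 7, 8, 9:
  L_0(u) = (u - 7)(u - 8)(u - 9) / -60
  L_1(u) = (u - 4)(u - 8)(u - 9) / 6
  L_2(u) = (u - 4)(u - 7)(u - 9) / -4
  L_3(u) = (u - 4)(u - 7)(u - 8) / 10
Then g(u) = 221·L_0(u) + 1436·L_1(u) + 2201·L_2(u) + 3196·L_3(u).
Expanding and collecting terms gives g(u) = 5u³ - 5u² - 5u + 1.
Check: g(7) = 1436. ✓

g(u) = 5u^3 - 5u^2 - 5u + 1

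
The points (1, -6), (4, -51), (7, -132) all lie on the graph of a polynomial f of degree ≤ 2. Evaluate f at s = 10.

Forward differences of the values at s = 1, 4, 7:
  f  : -6  -51  -132
  Δ  : -45  -81
  Δ^2: -36
The second differences are constant, confirming degree 2.
Interpolating (Newton forward form) and evaluating at s = 10 gives f(10) = -249.

-249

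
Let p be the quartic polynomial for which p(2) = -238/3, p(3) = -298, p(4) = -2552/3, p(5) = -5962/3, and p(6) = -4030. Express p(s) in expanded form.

p(s) = -3s^4 + (1/3)s^3 - 5s^2 - 5s - 4

Write p(s) = as^4 + bs^3 + cs^2 + ds + e. Substituting each data point gives a linear system:
  16a + 8b + 4c + 2d + e = -238/3
  81a + 27b + 9c + 3d + e = -298
  256a + 64b + 16c + 4d + e = -2552/3
  625a + 125b + 25c + 5d + e = -5962/3
  1296a + 216b + 36c + 6d + e = -4030
Solving the system yields a = -3, b = 1/3, c = -5, d = -5, e = -4.
So p(s) = -3s^4 + (1/3)s^3 - 5s^2 - 5s - 4.
Check: p(5) = -5962/3. ✓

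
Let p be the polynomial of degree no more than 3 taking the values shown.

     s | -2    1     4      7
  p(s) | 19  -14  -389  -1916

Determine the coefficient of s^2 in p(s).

-4

Write p(s) = as^3 + bs^2 + cs + d. Substituting each data point gives a linear system:
  -8a + 4b - 2c + d = 19
  a + b + c + d = -14
  64a + 16b + 4c + d = -389
  343a + 49b + 7c + d = -1916
Solving the system yields a = -5, b = -4, c = 0, d = -5.
So p(s) = -5s³ - 4s² - 5.
The coefficient of s^2 is -4.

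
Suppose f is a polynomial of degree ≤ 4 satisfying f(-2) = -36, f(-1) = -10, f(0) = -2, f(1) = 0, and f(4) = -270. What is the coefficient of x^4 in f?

-1

Write f(x) = ax^4 + bx^3 + cx^2 + dx + e. Substituting each data point gives a linear system:
  16a - 8b + 4c - 2d + e = -36
  a - b + c - d + e = -10
  e = -2
  a + b + c + d + e = 0
  256a + 64b + 16c + 4d + e = -270
Solving the system yields a = -1, b = 0, c = -2, d = 5, e = -2.
So f(x) = -x^4 - 2x^2 + 5x - 2.
The leading coefficient is -1.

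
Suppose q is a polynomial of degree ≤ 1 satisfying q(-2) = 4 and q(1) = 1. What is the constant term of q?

Write q(s) = as + b. Substituting each data point gives a linear system:
  -2a + b = 4
  a + b = 1
Solving the system yields a = -1, b = 2.
So q(s) = -s + 2.
The constant term is 2.

2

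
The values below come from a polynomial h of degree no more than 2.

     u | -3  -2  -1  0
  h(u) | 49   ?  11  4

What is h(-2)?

On equispaced nodes a degree-2 polynomial has vanishing third forward difference, so
  - h(-3) + 3·h(-2) - 3·h(-1) + h(0) = 0.
Substituting the known values and solving for h(-2):
  3·h(-2) = 78
  h(-2) = 26.

26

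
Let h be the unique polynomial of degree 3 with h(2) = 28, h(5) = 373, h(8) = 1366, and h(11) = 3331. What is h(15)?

8023

Write h(s) = as^3 + bs^2 + cs + d. Substituting each data point gives a linear system:
  8a + 4b + 2c + d = 28
  125a + 25b + 5c + d = 373
  512a + 64b + 8c + d = 1366
  1331a + 121b + 11c + d = 3331
Solving the system yields a = 2, b = 6, c = -5, d = -2.
So h(s) = 2s³ + 6s² - 5s - 2.
Then h(15) = 8023.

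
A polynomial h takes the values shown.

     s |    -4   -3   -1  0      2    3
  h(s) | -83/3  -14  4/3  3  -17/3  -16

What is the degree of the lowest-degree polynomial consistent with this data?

2

Divided differences on the nodes -4, -3, -1, 0, 2, 3:
  order 0: -83/3  -14  4/3  3  -17/3  -16
  order 1: 41/3  23/3  5/3  -13/3  -31/3
  order 2: -2  -2  -2  -2
  order 3: 0  0  0
  order 4: 0  0
  order 5: 0
The order-2 divided differences are all -2 (nonzero) and every higher order vanishes, so the data lies on a polynomial of degree exactly 2.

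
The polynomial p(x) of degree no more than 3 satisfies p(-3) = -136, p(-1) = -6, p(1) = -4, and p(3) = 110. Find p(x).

p(x) = 5x^3 - x^2 - 4x - 4

Using the Lagrange interpolation formula with nodes -3, -1, 1, 3:
  L_0(x) = (x + 1)(x - 1)(x - 3) / -48
  L_1(x) = (x + 3)(x - 1)(x - 3) / 16
  L_2(x) = (x + 3)(x + 1)(x - 3) / -16
  L_3(x) = (x + 3)(x + 1)(x - 1) / 48
Then p(x) = -136·L_0(x) - 6·L_1(x) - 4·L_2(x) + 110·L_3(x).
Expanding and collecting terms gives p(x) = 5x^3 - x^2 - 4x - 4.
Check: p(3) = 110. ✓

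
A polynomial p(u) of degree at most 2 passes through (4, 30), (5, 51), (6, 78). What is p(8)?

Write p(u) = au^2 + bu + c. Substituting each data point gives a linear system:
  16a + 4b + c = 30
  25a + 5b + c = 51
  36a + 6b + c = 78
Solving the system yields a = 3, b = -6, c = 6.
So p(u) = 3u² - 6u + 6.
Then p(8) = 150.

150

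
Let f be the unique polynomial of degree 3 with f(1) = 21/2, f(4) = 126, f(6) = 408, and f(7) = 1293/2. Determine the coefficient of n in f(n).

Write f(n) = an^3 + bn^2 + cn + d. Substituting each data point gives a linear system:
  a + b + c + d = 21/2
  64a + 16b + 4c + d = 126
  216a + 36b + 6c + d = 408
  343a + 49b + 7c + d = 1293/2
Solving the system yields a = 2, b = -3/2, c = 4, d = 6.
So f(n) = 2n³ - (3/2)n² + 4n + 6.
The coefficient of n is 4.

4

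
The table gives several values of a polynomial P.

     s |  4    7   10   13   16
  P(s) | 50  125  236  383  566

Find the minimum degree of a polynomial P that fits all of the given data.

Forward differences of the values at s = 4, 7, 10, 13, 16:
  P  : 50  125  236  383  566
  Δ  : 75  111  147  183
  Δ^2: 36  36  36
  Δ^3: 0  0
  Δ^4: 0
The second differences are constant (36) and nonzero, while all higher differences vanish, so the minimal degree is 2.

2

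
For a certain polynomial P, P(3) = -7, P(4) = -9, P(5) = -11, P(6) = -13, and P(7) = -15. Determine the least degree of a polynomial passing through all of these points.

Forward differences of the values at x = 3, 4, 5, 6, 7:
  P  : -7  -9  -11  -13  -15
  Δ  : -2  -2  -2  -2
  Δ^2: 0  0  0
  Δ^3: 0  0
  Δ^4: 0
The first differences are constant (-2) and nonzero, while all higher differences vanish, so the minimal degree is 1.

1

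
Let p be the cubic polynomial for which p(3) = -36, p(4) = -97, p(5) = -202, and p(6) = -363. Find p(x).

p(x) = -2x^3 + 2x^2 - x + 3

Write p(x) = ax^3 + bx^2 + cx + d. Substituting each data point gives a linear system:
  27a + 9b + 3c + d = -36
  64a + 16b + 4c + d = -97
  125a + 25b + 5c + d = -202
  216a + 36b + 6c + d = -363
Solving the system yields a = -2, b = 2, c = -1, d = 3.
So p(x) = -2x³ + 2x² - x + 3.
Check: p(3) = -36. ✓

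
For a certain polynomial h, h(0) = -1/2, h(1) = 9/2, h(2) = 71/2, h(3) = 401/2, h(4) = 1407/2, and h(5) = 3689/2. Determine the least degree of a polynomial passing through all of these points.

4

Forward differences of the values at x = 0, 1, 2, 3, 4, 5:
  h  : -1/2  9/2  71/2  401/2  1407/2  3689/2
  Δ  : 5  31  165  503  1141
  Δ^2: 26  134  338  638
  Δ^3: 108  204  300
  Δ^4: 96  96
  Δ^5: 0
The fourth differences are constant (96) and nonzero, while all higher differences vanish, so the minimal degree is 4.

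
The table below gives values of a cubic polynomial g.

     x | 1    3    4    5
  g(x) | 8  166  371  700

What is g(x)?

Write g(x) = ax^3 + bx^2 + cx + d. Substituting each data point gives a linear system:
  a + b + c + d = 8
  27a + 9b + 3c + d = 166
  64a + 16b + 4c + d = 371
  125a + 25b + 5c + d = 700
Solving the system yields a = 5, b = 2, c = 6, d = -5.
So g(x) = 5x^3 + 2x^2 + 6x - 5.
Check: g(4) = 371. ✓

g(x) = 5x^3 + 2x^2 + 6x - 5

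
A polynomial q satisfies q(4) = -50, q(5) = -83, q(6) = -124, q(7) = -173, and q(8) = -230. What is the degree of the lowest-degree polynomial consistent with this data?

2

Forward differences of the values at u = 4, 5, 6, 7, 8:
  q  : -50  -83  -124  -173  -230
  Δ  : -33  -41  -49  -57
  Δ^2: -8  -8  -8
  Δ^3: 0  0
  Δ^4: 0
The second differences are constant (-8) and nonzero, while all higher differences vanish, so the minimal degree is 2.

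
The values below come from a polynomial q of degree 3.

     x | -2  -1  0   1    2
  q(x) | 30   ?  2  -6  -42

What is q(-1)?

The 4 known points determine the degree-3 polynomial uniquely.
Write q(x) = ax^3 + bx^2 + cx + d. Substituting each data point gives a linear system:
  -8a + 4b - 2c + d = 30
  d = 2
  a + b + c + d = -6
  8a + 4b + 2c + d = -42
Solving the system yields a = -4, b = -2, c = -2, d = 2.
So q(x) = -4x^3 - 2x^2 - 2x + 2.
Then q(-1) = 6.

6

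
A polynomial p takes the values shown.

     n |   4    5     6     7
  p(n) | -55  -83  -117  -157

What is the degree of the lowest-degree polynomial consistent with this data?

2

Forward differences of the values at n = 4, 5, 6, 7:
  p  : -55  -83  -117  -157
  Δ  : -28  -34  -40
  Δ^2: -6  -6
  Δ^3: 0
The second differences are constant (-6) and nonzero, while all higher differences vanish, so the minimal degree is 2.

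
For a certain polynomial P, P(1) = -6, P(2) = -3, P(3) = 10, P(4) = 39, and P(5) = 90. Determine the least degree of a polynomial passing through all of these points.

3

Forward differences of the values at s = 1, 2, 3, 4, 5:
  P  : -6  -3  10  39  90
  Δ  : 3  13  29  51
  Δ^2: 10  16  22
  Δ^3: 6  6
  Δ^4: 0
The third differences are constant (6) and nonzero, while all higher differences vanish, so the minimal degree is 3.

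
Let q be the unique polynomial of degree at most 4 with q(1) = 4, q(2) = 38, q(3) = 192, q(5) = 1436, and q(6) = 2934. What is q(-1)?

Using the Lagrange interpolation formula with nodes 1, 2, 3, 5, 6:
  L_0(s) = (s - 2)(s - 3)(s - 5)(s - 6) / 40
  L_1(s) = (s - 1)(s - 3)(s - 5)(s - 6) / -12
  L_2(s) = (s - 1)(s - 2)(s - 5)(s - 6) / 12
  L_3(s) = (s - 1)(s - 2)(s - 3)(s - 6) / -24
  L_4(s) = (s - 1)(s - 2)(s - 3)(s - 5) / 60
Then q(s) = 4·L_0(s) + 38·L_1(s) + 192·L_2(s) + 1436·L_3(s) + 2934·L_4(s).
Expanding and collecting terms gives q(s) = 2s⁴ + 2s³ - 2s² - 4s + 6.
Evaluating at s = -1: q(-1) = 8.

8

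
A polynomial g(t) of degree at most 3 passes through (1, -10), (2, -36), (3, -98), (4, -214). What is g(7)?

-1066

Using the Lagrange interpolation formula with nodes 1, 2, 3, 4:
  L_0(t) = (t - 2)(t - 3)(t - 4) / -6
  L_1(t) = (t - 1)(t - 3)(t - 4) / 2
  L_2(t) = (t - 1)(t - 2)(t - 4) / -2
  L_3(t) = (t - 1)(t - 2)(t - 3) / 6
Then g(t) = -10·L_0(t) - 36·L_1(t) - 98·L_2(t) - 214·L_3(t).
Expanding and collecting terms gives g(t) = -3t³ - 5t - 2.
Evaluating at t = 7: g(7) = -1066.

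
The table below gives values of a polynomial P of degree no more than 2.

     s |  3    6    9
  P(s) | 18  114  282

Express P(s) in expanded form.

Write P(s) = as^2 + bs + c. Substituting each data point gives a linear system:
  9a + 3b + c = 18
  36a + 6b + c = 114
  81a + 9b + c = 282
Solving the system yields a = 4, b = -4, c = -6.
So P(s) = 4s^2 - 4s - 6.
Check: P(3) = 18. ✓

P(s) = 4s^2 - 4s - 6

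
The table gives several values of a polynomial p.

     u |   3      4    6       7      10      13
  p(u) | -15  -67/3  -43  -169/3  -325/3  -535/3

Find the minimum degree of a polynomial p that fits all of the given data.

2

Divided differences on the nodes 3, 4, 6, 7, 10, 13:
  order 0: -15  -67/3  -43  -169/3  -325/3  -535/3
  order 1: -22/3  -31/3  -40/3  -52/3  -70/3
  order 2: -1  -1  -1  -1
  order 3: 0  0  0
  order 4: 0  0
  order 5: 0
The order-2 divided differences are all -1 (nonzero) and every higher order vanishes, so the data lies on a polynomial of degree exactly 2.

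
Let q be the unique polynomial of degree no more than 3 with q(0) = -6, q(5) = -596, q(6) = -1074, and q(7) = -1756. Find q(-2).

62

Using the Lagrange interpolation formula with nodes 0, 5, 6, 7:
  L_0(u) = (u - 5)(u - 6)(u - 7) / -210
  L_1(u) = u(u - 6)(u - 7) / 10
  L_2(u) = u(u - 5)(u - 7) / -6
  L_3(u) = u(u - 5)(u - 6) / 14
Then q(u) = -6·L_0(u) - 596·L_1(u) - 1074·L_2(u) - 1756·L_3(u).
Expanding and collecting terms gives q(u) = -6u^3 + 6u^2 + 2u - 6.
Evaluating at u = -2: q(-2) = 62.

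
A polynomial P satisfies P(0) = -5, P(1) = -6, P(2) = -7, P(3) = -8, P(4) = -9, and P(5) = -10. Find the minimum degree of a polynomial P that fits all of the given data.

Forward differences of the values at t = 0, 1, 2, 3, 4, 5:
  P  : -5  -6  -7  -8  -9  -10
  Δ  : -1  -1  -1  -1  -1
  Δ^2: 0  0  0  0
  Δ^3: 0  0  0
  Δ^4: 0  0
  Δ^5: 0
The first differences are constant (-1) and nonzero, while all higher differences vanish, so the minimal degree is 1.

1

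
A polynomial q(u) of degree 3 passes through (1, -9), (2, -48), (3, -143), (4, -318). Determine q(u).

q(u) = -4u^3 - 4u^2 + u - 2

Write q(u) = au^3 + bu^2 + cu + d. Substituting each data point gives a linear system:
  a + b + c + d = -9
  8a + 4b + 2c + d = -48
  27a + 9b + 3c + d = -143
  64a + 16b + 4c + d = -318
Solving the system yields a = -4, b = -4, c = 1, d = -2.
So q(u) = -4u^3 - 4u^2 + u - 2.
Check: q(2) = -48. ✓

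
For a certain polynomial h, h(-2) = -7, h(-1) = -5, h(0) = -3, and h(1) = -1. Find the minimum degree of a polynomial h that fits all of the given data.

Forward differences of the values at u = -2, -1, 0, 1:
  h  : -7  -5  -3  -1
  Δ  : 2  2  2
  Δ^2: 0  0
  Δ^3: 0
The first differences are constant (2) and nonzero, while all higher differences vanish, so the minimal degree is 1.

1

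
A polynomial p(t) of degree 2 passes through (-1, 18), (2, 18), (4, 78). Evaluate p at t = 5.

126

Write p(t) = at^2 + bt + c. Substituting each data point gives a linear system:
  a - b + c = 18
  4a + 2b + c = 18
  16a + 4b + c = 78
Solving the system yields a = 6, b = -6, c = 6.
So p(t) = 6t^2 - 6t + 6.
Then p(5) = 126.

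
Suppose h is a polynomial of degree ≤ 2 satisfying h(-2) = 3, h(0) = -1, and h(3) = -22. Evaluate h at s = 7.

-78

Using the Lagrange interpolation formula with nodes -2, 0, 3:
  L_0(s) = s(s - 3) / 10
  L_1(s) = (s + 2)(s - 3) / -6
  L_2(s) = (s + 2)s / 15
Then h(s) = 3·L_0(s) - 1·L_1(s) - 22·L_2(s).
Expanding and collecting terms gives h(s) = -s² - 4s - 1.
Evaluating at s = 7: h(7) = -78.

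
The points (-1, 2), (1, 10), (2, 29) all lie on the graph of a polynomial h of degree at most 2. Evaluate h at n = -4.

Write h(n) = an^2 + bn + c. Substituting each data point gives a linear system:
  a - b + c = 2
  a + b + c = 10
  4a + 2b + c = 29
Solving the system yields a = 5, b = 4, c = 1.
So h(n) = 5n^2 + 4n + 1.
Then h(-4) = 65.

65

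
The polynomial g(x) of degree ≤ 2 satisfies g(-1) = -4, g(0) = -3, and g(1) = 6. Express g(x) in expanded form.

Using the Lagrange interpolation formula with nodes -1, 0, 1:
  L_0(x) = x(x - 1) / 2
  L_1(x) = (x + 1)(x - 1) / -1
  L_2(x) = (x + 1)x / 2
Then g(x) = -4·L_0(x) - 3·L_1(x) + 6·L_2(x).
Expanding and collecting terms gives g(x) = 4x^2 + 5x - 3.
Check: g(1) = 6. ✓

g(x) = 4x^2 + 5x - 3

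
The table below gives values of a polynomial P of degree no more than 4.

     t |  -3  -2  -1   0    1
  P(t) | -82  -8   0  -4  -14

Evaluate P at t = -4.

Using the Lagrange interpolation formula with nodes -3, -2, -1, 0, 1:
  L_0(t) = (t + 2)(t + 1)t(t - 1) / 24
  L_1(t) = (t + 3)(t + 1)t(t - 1) / -6
  L_2(t) = (t + 3)(t + 2)t(t - 1) / 4
  L_3(t) = (t + 3)(t + 2)(t + 1)(t - 1) / -6
  L_4(t) = (t + 3)(t + 2)(t + 1)t / 24
Then P(t) = -82·L_0(t) - 8·L_1(t) + 0·L_2(t) - 4·L_3(t) - 14·L_4(t).
Expanding and collecting terms gives P(t) = -2t^4 - 3t^3 - t^2 - 4t - 4.
Evaluating at t = -4: P(-4) = -324.

-324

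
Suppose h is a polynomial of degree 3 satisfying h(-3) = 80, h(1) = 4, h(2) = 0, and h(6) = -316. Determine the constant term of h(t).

Write h(t) = at^3 + bt^2 + ct + d. Substituting each data point gives a linear system:
  -27a + 9b - 3c + d = 80
  a + b + c + d = 4
  8a + 4b + 2c + d = 0
  216a + 36b + 6c + d = -316
Solving the system yields a = -2, b = 3, c = 1, d = 2.
So h(t) = -2t^3 + 3t^2 + t + 2.
The constant term is 2.

2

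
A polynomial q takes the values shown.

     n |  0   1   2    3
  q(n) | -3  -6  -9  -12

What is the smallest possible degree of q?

Forward differences of the values at n = 0, 1, 2, 3:
  q  : -3  -6  -9  -12
  Δ  : -3  -3  -3
  Δ^2: 0  0
  Δ^3: 0
The first differences are constant (-3) and nonzero, while all higher differences vanish, so the minimal degree is 1.

1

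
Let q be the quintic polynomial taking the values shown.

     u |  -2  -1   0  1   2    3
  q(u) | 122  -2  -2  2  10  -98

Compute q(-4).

Forward differences of the values at u = -2, -1, 0, 1, 2, 3:
  q  : 122  -2  -2  2  10  -98
  Δ  : -124  0  4  8  -108
  Δ^2: 124  4  4  -116
  Δ^3: -120  0  -120
  Δ^4: 120  -120
  Δ^5: -240
The fifth differences are constant, confirming degree 5.
Interpolating (Newton forward form) and evaluating at u = -4 gives q(-4) = 3262.

3262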